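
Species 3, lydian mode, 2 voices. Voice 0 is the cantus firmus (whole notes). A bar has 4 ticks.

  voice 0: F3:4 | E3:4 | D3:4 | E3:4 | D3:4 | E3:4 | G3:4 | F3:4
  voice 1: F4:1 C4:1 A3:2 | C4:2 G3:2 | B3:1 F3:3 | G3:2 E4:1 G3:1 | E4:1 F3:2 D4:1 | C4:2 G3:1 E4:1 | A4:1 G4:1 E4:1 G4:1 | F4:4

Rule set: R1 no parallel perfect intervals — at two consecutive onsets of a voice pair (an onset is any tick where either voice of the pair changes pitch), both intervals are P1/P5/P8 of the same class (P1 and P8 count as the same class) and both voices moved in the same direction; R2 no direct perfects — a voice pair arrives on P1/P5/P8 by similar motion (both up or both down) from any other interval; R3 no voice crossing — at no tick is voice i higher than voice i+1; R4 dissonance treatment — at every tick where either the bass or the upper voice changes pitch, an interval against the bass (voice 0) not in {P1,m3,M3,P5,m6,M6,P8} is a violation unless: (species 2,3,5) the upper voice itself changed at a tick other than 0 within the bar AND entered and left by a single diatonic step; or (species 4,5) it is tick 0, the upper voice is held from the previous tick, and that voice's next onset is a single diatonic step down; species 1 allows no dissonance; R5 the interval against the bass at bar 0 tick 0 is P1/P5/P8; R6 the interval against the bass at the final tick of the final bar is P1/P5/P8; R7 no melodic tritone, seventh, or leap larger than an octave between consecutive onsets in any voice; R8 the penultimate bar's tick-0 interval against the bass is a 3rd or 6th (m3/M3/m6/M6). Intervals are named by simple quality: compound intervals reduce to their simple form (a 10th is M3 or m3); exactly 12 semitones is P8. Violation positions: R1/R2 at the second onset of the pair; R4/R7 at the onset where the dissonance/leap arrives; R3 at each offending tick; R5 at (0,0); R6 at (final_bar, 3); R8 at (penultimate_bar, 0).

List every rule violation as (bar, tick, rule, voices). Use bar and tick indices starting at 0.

(2, 1, R7, (1,))
(4, 0, R4, (0, 1))
(4, 1, R7, (1,))
(6, 0, R4, (0, 1))
(6, 0, R8, (0, 1))
(7, 0, R1, (0, 1))

bar 0: v0=F3 v1=F4 downbeat P8
bar 1: v0=E3 v1=C4 downbeat m6
bar 2: v0=D3 v1=B3 downbeat M6
bar 3: v0=E3 v1=G3 downbeat m3
bar 4: v0=D3 v1=E4 downbeat M2
bar 5: v0=E3 v1=C4 downbeat m6
bar 6: v0=G3 v1=A4 downbeat M2
bar 7: v0=F3 v1=F4 downbeat P8
  -> R7 @ bar 2 tick 1 v(1,): B3->F3 leap 6st
  -> R4 @ bar 4 tick 0 v(0, 1): D3/E4 M2 untreated
  -> R7 @ bar 4 tick 1 v(1,): E4->F3 leap 11st
  -> R4 @ bar 6 tick 0 v(0, 1): G3/A4 M2 untreated
  -> R8 @ bar 6 tick 0 v(0, 1): penult M2 not 3rd/6th
  -> R1 @ bar 7 tick 0 v(0, 1): G3/G4 P8 -> F3/F4 P8 similar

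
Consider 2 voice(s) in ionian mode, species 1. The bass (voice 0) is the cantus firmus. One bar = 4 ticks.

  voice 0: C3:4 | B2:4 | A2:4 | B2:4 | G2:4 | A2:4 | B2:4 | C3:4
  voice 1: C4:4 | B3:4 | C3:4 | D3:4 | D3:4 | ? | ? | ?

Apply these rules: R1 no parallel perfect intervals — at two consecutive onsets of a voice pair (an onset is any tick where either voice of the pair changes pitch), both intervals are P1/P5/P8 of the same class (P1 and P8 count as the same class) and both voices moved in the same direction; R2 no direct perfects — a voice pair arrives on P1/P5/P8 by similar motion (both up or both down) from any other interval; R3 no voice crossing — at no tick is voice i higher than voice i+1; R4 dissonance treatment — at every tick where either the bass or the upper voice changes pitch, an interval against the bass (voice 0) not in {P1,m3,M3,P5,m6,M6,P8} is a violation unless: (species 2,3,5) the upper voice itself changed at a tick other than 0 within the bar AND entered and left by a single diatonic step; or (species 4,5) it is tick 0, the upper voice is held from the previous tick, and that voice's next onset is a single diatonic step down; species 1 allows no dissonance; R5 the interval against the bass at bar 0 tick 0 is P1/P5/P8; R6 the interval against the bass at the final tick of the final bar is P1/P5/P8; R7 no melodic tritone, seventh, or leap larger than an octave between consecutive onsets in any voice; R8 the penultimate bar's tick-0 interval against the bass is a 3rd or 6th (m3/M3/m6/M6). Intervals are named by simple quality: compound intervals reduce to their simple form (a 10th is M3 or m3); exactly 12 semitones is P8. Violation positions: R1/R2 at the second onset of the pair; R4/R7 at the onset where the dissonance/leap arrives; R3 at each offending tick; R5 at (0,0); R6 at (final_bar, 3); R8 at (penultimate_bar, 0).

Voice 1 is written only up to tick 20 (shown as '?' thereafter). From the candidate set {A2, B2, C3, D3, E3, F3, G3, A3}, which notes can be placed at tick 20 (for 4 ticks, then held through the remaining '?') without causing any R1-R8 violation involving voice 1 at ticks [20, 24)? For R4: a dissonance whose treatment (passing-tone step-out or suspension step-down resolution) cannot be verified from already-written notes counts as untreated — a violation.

{A2, C3, F3}

A2: legal
B2: violates R4
C3: legal
D3: violates R4
E3: violates R1
F3: legal
G3: violates R4
A3: violates R2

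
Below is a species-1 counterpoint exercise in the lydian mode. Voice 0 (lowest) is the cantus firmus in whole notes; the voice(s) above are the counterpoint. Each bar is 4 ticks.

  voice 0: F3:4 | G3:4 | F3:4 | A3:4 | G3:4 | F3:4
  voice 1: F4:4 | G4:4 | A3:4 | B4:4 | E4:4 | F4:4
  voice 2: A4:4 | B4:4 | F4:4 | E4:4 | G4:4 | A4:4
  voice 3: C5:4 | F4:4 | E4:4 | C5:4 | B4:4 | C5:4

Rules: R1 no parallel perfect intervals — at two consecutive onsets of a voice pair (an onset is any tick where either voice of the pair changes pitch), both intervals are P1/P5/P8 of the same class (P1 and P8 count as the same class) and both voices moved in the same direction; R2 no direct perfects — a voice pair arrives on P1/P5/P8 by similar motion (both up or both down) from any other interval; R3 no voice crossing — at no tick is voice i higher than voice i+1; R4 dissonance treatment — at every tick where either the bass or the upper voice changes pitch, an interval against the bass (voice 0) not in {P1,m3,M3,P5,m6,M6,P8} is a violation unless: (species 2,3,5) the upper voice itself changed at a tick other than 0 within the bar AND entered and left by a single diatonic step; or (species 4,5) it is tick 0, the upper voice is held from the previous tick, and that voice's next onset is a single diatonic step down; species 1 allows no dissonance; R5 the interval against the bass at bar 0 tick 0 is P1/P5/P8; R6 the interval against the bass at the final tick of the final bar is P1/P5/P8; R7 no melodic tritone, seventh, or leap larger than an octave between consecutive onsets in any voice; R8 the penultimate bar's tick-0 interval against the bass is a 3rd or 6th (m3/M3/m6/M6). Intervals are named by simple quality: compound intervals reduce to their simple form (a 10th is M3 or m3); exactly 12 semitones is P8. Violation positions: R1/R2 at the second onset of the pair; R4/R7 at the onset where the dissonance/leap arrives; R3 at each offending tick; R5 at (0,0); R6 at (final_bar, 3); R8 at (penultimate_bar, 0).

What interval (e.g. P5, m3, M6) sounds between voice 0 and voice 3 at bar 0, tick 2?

voice 0=F3 voice 3=C5 -> P5

P5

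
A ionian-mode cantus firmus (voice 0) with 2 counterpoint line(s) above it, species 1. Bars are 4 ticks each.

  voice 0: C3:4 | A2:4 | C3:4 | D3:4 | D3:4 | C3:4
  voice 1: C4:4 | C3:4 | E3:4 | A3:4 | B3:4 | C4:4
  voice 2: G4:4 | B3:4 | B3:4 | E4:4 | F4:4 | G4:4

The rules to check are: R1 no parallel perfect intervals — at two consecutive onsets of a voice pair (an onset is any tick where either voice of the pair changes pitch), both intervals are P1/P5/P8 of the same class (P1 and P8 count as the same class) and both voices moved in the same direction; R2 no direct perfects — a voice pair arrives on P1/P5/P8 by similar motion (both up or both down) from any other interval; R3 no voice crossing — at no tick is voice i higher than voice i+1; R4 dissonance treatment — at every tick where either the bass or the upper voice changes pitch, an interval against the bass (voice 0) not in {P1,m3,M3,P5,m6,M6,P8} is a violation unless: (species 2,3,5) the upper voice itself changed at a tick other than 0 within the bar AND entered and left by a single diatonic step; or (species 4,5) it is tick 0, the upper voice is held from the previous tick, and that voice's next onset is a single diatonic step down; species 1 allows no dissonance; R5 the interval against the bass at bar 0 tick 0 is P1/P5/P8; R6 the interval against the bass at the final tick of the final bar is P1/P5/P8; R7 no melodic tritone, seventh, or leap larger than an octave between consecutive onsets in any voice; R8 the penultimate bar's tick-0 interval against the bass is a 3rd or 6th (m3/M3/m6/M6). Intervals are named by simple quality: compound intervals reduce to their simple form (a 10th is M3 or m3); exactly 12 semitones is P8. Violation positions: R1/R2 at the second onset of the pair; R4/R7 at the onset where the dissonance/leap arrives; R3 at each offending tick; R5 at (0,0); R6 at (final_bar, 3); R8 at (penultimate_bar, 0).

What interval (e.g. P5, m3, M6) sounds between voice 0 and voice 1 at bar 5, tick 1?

voice 0=C3 voice 1=C4 -> P8

P8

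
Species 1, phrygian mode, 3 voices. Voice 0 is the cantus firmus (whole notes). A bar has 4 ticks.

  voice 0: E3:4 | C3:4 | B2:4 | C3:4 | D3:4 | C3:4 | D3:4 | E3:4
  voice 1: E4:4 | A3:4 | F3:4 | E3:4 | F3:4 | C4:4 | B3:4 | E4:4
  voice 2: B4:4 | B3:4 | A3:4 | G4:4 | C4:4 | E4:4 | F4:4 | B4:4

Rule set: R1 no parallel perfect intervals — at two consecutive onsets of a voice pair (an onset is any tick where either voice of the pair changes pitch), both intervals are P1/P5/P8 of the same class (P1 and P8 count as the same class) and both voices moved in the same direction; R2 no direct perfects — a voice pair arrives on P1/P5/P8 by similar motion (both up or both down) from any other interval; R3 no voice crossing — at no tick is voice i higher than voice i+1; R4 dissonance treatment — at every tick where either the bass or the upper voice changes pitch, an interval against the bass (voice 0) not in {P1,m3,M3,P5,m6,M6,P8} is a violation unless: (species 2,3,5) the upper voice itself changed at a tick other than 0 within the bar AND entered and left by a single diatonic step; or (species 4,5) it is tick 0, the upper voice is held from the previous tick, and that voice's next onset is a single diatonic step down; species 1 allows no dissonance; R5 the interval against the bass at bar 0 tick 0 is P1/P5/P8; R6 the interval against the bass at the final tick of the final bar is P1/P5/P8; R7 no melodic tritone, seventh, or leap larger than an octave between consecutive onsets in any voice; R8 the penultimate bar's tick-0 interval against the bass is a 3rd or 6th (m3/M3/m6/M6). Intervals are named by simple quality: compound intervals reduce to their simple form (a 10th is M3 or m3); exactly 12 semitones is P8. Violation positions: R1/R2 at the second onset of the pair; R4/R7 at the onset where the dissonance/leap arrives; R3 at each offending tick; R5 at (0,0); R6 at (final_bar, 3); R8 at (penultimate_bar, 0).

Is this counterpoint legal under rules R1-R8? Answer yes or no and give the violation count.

No (10 violations)

bar 0: v0=E3 v1=E4 v2=B4 (P5)
bar 1: v0=C3 v1=A3 v2=B3 (M7)
bar 2: v0=B2 v1=F3 v2=A3 (m7)
bar 3: v0=C3 v1=E3 v2=G4 (P5)
bar 4: v0=D3 v1=F3 v2=C4 (m7)
bar 5: v0=C3 v1=C4 v2=E4 (M3)
bar 6: v0=D3 v1=B3 v2=F4 (m3)
bar 7: v0=E3 v1=E4 v2=B4 (P5)
  R4 @ bar1.0: C3/B3 M7 untreated
  R4 @ bar2.0: B2/F3 TT untreated
  R4 @ bar2.0: B2/A3 m7 untreated
  R2 @ bar3.0: B2/A3 m7 -> C3/G4 P5 similar
  R7 @ bar3.0: A3->G4 leap 10st
  R4 @ bar4.0: D3/C4 m7 untreated
  R2 @ bar7.0: D3/B3 M6 -> E3/E4 P8 similar
  R2 @ bar7.0: D3/F4 m3 -> E3/B4 P5 similar
  R2 @ bar7.0: B3/F4 TT -> E4/B4 P5 similar
  R7 @ bar7.0: F4->B4 leap 6st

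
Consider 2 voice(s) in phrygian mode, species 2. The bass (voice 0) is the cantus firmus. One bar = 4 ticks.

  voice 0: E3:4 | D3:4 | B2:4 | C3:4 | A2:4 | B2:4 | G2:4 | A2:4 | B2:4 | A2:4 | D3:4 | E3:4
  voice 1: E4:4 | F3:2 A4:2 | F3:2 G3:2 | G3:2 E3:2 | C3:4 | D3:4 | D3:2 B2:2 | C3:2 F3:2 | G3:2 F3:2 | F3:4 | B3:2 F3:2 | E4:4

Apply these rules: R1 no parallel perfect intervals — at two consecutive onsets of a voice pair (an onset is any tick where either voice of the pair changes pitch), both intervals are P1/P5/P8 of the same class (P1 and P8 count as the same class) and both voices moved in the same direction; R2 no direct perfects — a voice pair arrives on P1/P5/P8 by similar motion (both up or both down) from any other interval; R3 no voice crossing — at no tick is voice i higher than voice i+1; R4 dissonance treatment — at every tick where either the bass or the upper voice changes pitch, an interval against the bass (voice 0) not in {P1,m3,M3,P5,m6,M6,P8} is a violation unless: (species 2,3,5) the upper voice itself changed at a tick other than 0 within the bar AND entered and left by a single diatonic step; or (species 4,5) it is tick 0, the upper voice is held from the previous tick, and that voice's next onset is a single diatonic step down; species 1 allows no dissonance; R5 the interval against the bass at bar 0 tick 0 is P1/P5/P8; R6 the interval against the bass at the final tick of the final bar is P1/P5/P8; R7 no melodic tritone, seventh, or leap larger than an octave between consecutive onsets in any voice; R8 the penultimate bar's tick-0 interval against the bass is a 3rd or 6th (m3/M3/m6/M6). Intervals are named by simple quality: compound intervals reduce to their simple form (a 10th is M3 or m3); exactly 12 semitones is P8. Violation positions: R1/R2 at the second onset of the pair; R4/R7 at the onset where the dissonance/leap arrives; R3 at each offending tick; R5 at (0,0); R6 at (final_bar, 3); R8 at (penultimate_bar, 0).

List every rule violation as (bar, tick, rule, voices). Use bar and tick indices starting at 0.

bar 0: v0=E3 v1=E4 downbeat P8
bar 1: v0=D3 v1=F3 downbeat m3
bar 2: v0=B2 v1=F3 downbeat TT
bar 3: v0=C3 v1=G3 downbeat P5
bar 4: v0=A2 v1=C3 downbeat m3
bar 5: v0=B2 v1=D3 downbeat m3
bar 6: v0=G2 v1=D3 downbeat P5
bar 7: v0=A2 v1=C3 downbeat m3
bar 8: v0=B2 v1=G3 downbeat m6
bar 9: v0=A2 v1=F3 downbeat m6
bar 10: v0=D3 v1=B3 downbeat M6
bar 11: v0=E3 v1=E4 downbeat P8
  -> R7 @ bar 1 tick 0 v(1,): E4->F3 leap 11st
  -> R7 @ bar 1 tick 2 v(1,): F3->A4 leap 16st
  -> R4 @ bar 2 tick 0 v(0, 1): B2/F3 TT untreated
  -> R7 @ bar 2 tick 0 v(1,): A4->F3 leap 16st
  -> R4 @ bar 8 tick 2 v(0, 1): B2/F3 TT untreated
  -> R7 @ bar 10 tick 0 v(1,): F3->B3 leap 6st
  -> R7 @ bar 10 tick 2 v(1,): B3->F3 leap 6st
  -> R2 @ bar 11 tick 0 v(0, 1): D3/F3 m3 -> E3/E4 P8 similar
  -> R7 @ bar 11 tick 0 v(1,): F3->E4 leap 11st

(1, 0, R7, (1,))
(1, 2, R7, (1,))
(2, 0, R4, (0, 1))
(2, 0, R7, (1,))
(8, 2, R4, (0, 1))
(10, 0, R7, (1,))
(10, 2, R7, (1,))
(11, 0, R2, (0, 1))
(11, 0, R7, (1,))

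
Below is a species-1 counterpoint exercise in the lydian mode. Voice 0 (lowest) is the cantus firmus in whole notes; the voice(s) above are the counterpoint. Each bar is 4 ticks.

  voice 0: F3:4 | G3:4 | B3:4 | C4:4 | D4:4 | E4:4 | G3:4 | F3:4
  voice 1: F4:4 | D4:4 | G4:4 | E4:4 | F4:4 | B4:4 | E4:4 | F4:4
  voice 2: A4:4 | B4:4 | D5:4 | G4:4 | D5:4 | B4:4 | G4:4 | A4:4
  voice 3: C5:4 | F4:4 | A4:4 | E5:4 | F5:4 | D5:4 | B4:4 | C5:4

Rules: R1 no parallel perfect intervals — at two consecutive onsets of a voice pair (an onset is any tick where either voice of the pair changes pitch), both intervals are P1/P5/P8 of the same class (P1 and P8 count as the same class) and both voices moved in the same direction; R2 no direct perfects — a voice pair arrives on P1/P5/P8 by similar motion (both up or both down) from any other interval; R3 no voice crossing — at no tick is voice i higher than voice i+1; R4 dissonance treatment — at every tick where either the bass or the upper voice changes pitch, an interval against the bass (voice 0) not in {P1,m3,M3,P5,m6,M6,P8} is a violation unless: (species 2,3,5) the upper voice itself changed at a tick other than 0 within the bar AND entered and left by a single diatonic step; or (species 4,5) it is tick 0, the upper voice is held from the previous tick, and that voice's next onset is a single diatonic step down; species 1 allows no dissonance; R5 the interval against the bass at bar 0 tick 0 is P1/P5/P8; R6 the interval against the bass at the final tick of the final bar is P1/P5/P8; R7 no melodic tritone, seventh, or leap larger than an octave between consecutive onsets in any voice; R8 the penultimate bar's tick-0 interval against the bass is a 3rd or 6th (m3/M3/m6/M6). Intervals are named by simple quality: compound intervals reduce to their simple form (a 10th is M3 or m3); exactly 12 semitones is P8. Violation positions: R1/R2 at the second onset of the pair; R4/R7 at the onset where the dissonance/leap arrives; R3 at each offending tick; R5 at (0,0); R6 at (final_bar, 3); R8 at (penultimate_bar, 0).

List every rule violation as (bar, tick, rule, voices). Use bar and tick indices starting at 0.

bar 0: v0=F3 v1=F4 v2=A4 v3=C5 downbeat P5
bar 1: v0=G3 v1=D4 v2=B4 v3=F4 downbeat m7
bar 2: v0=B3 v1=G4 v2=D5 v3=A4 downbeat m7
bar 3: v0=C4 v1=E4 v2=G4 v3=E5 downbeat M3
bar 4: v0=D4 v1=F4 v2=D5 v3=F5 downbeat m3
bar 5: v0=E4 v1=B4 v2=B4 v3=D5 downbeat m7
bar 6: v0=G3 v1=E4 v2=G4 v3=B4 downbeat M3
bar 7: v0=F3 v1=F4 v2=A4 v3=C5 downbeat P5
  -> R5 @ bar 0 tick 0 v(0, 2): opens on M3
  -> R3 @ bar 1 tick 0 v(2, 3): B4 above F4
  -> R4 @ bar 1 tick 0 v(0, 3): G3/F4 m7 untreated
  -> R3 @ bar 1 tick 1 v(2, 3): B4 above F4
  -> R3 @ bar 1 tick 2 v(2, 3): B4 above F4
  -> R3 @ bar 1 tick 3 v(2, 3): B4 above F4
  -> R2 @ bar 2 tick 0 v(1, 2): D4/B4 M6 -> G4/D5 P5 similar
  -> R3 @ bar 2 tick 0 v(2, 3): D5 above A4
  -> R4 @ bar 2 tick 0 v(0, 3): B3/A4 m7 untreated
  -> R3 @ bar 2 tick 1 v(2, 3): D5 above A4
  -> R3 @ bar 2 tick 2 v(2, 3): D5 above A4
  -> R3 @ bar 2 tick 3 v(2, 3): D5 above A4
  -> R1 @ bar 4 tick 0 v(1, 3): E4/E5 P8 -> F4/F5 P8 similar
  -> R2 @ bar 4 tick 0 v(0, 2): C4/G4 P5 -> D4/D5 P8 similar
  -> R2 @ bar 5 tick 0 v(0, 1): D4/F4 m3 -> E4/B4 P5 similar
  -> R4 @ bar 5 tick 0 v(0, 3): E4/D5 m7 untreated
  -> R7 @ bar 5 tick 0 v(1,): F4->B4 leap 6st
  -> R2 @ bar 6 tick 0 v(0, 2): E4/B4 P5 -> G3/G4 P8 similar
  -> R2 @ bar 6 tick 0 v(1, 3): B4/D5 m3 -> E4/B4 P5 similar
  -> R8 @ bar 6 tick 0 v(0, 2): penult P8 not 3rd/6th
  -> R1 @ bar 7 tick 0 v(1, 3): E4/B4 P5 -> F4/C5 P5 similar
  -> R6 @ bar 7 tick 3 v(0, 2): closes on M3

(0, 0, R5, (0, 2))
(1, 0, R3, (2, 3))
(1, 0, R4, (0, 3))
(1, 1, R3, (2, 3))
(1, 2, R3, (2, 3))
(1, 3, R3, (2, 3))
(2, 0, R2, (1, 2))
(2, 0, R3, (2, 3))
(2, 0, R4, (0, 3))
(2, 1, R3, (2, 3))
(2, 2, R3, (2, 3))
(2, 3, R3, (2, 3))
(4, 0, R1, (1, 3))
(4, 0, R2, (0, 2))
(5, 0, R2, (0, 1))
(5, 0, R4, (0, 3))
(5, 0, R7, (1,))
(6, 0, R2, (0, 2))
(6, 0, R2, (1, 3))
(6, 0, R8, (0, 2))
(7, 0, R1, (1, 3))
(7, 3, R6, (0, 2))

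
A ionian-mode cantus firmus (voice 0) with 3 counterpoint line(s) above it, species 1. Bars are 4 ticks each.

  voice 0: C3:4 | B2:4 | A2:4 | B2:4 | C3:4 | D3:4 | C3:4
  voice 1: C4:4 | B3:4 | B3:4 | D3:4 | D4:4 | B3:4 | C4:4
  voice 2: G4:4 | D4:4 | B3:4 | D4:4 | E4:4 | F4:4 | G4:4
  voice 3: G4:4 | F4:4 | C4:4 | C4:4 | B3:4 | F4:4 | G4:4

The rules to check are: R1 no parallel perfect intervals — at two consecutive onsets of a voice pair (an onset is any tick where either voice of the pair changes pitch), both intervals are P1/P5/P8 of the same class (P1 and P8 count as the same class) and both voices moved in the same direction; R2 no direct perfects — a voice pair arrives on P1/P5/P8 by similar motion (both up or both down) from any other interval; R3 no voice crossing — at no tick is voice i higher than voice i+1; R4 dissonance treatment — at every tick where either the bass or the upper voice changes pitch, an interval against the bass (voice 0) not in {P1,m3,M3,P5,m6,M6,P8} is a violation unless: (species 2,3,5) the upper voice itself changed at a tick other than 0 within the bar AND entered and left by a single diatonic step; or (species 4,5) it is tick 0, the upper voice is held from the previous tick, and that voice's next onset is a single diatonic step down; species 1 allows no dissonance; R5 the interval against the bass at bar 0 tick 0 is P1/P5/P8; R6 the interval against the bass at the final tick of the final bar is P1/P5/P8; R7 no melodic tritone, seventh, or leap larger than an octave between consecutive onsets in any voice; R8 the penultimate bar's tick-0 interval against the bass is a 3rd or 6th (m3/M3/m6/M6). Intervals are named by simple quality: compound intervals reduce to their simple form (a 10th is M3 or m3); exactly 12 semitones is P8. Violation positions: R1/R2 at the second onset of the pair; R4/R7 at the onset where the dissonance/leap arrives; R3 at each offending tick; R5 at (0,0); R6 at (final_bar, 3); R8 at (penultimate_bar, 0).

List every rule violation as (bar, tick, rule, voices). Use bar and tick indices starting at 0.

(1, 0, R1, (0, 1))
(1, 0, R4, (0, 3))
(2, 0, R4, (0, 1))
(2, 0, R4, (0, 2))
(3, 0, R3, (2, 3))
(3, 0, R4, (0, 3))
(3, 1, R3, (2, 3))
(3, 2, R3, (2, 3))
(3, 3, R3, (2, 3))
(4, 0, R3, (2, 3))
(4, 0, R4, (0, 1))
(4, 0, R4, (0, 3))
(4, 1, R3, (2, 3))
(4, 2, R3, (2, 3))
(4, 3, R3, (2, 3))
(5, 0, R2, (2, 3))
(5, 0, R7, (3,))
(6, 0, R1, (2, 3))
(6, 0, R2, (1, 2))
(6, 0, R2, (1, 3))

bar 0: v0=C3 v1=C4 v2=G4 v3=G4 downbeat P5
bar 1: v0=B2 v1=B3 v2=D4 v3=F4 downbeat TT
bar 2: v0=A2 v1=B3 v2=B3 v3=C4 downbeat m3
bar 3: v0=B2 v1=D3 v2=D4 v3=C4 downbeat m2
bar 4: v0=C3 v1=D4 v2=E4 v3=B3 downbeat M7
bar 5: v0=D3 v1=B3 v2=F4 v3=F4 downbeat m3
bar 6: v0=C3 v1=C4 v2=G4 v3=G4 downbeat P5
  -> R1 @ bar 1 tick 0 v(0, 1): C3/C4 P8 -> B2/B3 P8 similar
  -> R4 @ bar 1 tick 0 v(0, 3): B2/F4 TT untreated
  -> R4 @ bar 2 tick 0 v(0, 1): A2/B3 M2 untreated
  -> R4 @ bar 2 tick 0 v(0, 2): A2/B3 M2 untreated
  -> R3 @ bar 3 tick 0 v(2, 3): D4 above C4
  -> R4 @ bar 3 tick 0 v(0, 3): B2/C4 m2 untreated
  -> R3 @ bar 3 tick 1 v(2, 3): D4 above C4
  -> R3 @ bar 3 tick 2 v(2, 3): D4 above C4
  -> R3 @ bar 3 tick 3 v(2, 3): D4 above C4
  -> R3 @ bar 4 tick 0 v(2, 3): E4 above B3
  -> R4 @ bar 4 tick 0 v(0, 1): C3/D4 M2 untreated
  -> R4 @ bar 4 tick 0 v(0, 3): C3/B3 M7 untreated
  -> R3 @ bar 4 tick 1 v(2, 3): E4 above B3
  -> R3 @ bar 4 tick 2 v(2, 3): E4 above B3
  -> R3 @ bar 4 tick 3 v(2, 3): E4 above B3
  -> R2 @ bar 5 tick 0 v(2, 3): E4/B3 P4 -> F4/F4 P1 similar
  -> R7 @ bar 5 tick 0 v(3,): B3->F4 leap 6st
  -> R1 @ bar 6 tick 0 v(2, 3): F4/F4 P1 -> G4/G4 P1 similar
  -> R2 @ bar 6 tick 0 v(1, 2): B3/F4 TT -> C4/G4 P5 similar
  -> R2 @ bar 6 tick 0 v(1, 3): B3/F4 TT -> C4/G4 P5 similar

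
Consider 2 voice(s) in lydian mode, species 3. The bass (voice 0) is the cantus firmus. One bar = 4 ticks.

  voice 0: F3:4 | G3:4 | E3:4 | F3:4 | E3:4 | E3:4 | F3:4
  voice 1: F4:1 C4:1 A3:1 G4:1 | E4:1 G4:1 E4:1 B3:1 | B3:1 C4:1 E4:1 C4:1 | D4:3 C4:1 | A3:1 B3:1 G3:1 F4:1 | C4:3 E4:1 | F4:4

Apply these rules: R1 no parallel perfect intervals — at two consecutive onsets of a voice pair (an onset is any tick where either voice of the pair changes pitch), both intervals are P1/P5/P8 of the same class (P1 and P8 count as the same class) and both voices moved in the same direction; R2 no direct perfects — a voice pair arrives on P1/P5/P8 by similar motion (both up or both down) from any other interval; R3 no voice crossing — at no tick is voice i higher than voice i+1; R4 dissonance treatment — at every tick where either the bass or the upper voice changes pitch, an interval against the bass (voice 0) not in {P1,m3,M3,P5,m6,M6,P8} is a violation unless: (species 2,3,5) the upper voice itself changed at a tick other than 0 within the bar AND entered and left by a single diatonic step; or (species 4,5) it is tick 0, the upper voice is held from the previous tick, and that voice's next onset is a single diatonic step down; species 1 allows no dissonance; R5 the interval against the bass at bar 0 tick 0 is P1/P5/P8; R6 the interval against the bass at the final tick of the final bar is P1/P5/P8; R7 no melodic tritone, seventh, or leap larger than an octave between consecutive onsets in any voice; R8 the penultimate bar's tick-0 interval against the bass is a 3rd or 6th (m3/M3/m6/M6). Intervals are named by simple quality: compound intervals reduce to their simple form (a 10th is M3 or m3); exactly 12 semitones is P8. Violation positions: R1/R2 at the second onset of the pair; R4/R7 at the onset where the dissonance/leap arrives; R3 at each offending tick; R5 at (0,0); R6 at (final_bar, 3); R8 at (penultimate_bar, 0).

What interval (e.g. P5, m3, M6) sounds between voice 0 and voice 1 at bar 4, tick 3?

m2

voice 0=E3 voice 1=F4 -> m2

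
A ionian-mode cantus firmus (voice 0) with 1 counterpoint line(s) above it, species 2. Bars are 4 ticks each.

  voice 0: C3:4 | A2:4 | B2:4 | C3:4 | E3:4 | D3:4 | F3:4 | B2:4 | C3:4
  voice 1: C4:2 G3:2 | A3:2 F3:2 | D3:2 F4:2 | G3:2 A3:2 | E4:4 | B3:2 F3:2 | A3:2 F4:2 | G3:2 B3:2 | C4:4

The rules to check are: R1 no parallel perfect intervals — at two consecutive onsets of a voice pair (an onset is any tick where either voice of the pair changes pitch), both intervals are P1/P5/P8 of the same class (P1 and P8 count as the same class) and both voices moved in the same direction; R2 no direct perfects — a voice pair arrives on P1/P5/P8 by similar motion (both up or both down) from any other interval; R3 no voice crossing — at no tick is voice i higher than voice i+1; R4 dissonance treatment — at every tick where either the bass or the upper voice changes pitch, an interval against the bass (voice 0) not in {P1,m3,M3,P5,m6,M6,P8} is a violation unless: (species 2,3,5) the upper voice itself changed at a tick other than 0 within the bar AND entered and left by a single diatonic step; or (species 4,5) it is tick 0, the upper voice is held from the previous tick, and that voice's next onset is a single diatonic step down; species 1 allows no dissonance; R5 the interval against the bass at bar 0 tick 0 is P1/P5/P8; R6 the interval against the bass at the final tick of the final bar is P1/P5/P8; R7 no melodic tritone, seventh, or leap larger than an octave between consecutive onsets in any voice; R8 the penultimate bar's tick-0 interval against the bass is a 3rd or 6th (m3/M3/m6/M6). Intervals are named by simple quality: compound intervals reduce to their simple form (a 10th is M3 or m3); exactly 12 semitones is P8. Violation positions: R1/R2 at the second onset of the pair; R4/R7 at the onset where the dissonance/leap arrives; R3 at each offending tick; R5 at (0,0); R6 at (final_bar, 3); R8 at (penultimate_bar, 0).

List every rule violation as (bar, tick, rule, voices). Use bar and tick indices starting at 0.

(2, 2, R4, (0, 1))
(2, 2, R7, (1,))
(3, 0, R7, (1,))
(4, 0, R2, (0, 1))
(5, 2, R7, (1,))
(7, 0, R7, (0,))
(7, 0, R7, (1,))
(8, 0, R1, (0, 1))

bar 0: v0=C3 v1=C4 downbeat P8
bar 1: v0=A2 v1=A3 downbeat P8
bar 2: v0=B2 v1=D3 downbeat m3
bar 3: v0=C3 v1=G3 downbeat P5
bar 4: v0=E3 v1=E4 downbeat P8
bar 5: v0=D3 v1=B3 downbeat M6
bar 6: v0=F3 v1=A3 downbeat M3
bar 7: v0=B2 v1=G3 downbeat m6
bar 8: v0=C3 v1=C4 downbeat P8
  -> R4 @ bar 2 tick 2 v(0, 1): B2/F4 TT untreated
  -> R7 @ bar 2 tick 2 v(1,): D3->F4 leap 15st
  -> R7 @ bar 3 tick 0 v(1,): F4->G3 leap 10st
  -> R2 @ bar 4 tick 0 v(0, 1): C3/A3 M6 -> E3/E4 P8 similar
  -> R7 @ bar 5 tick 2 v(1,): B3->F3 leap 6st
  -> R7 @ bar 7 tick 0 v(0,): F3->B2 leap 6st
  -> R7 @ bar 7 tick 0 v(1,): F4->G3 leap 10st
  -> R1 @ bar 8 tick 0 v(0, 1): B2/B3 P8 -> C3/C4 P8 similar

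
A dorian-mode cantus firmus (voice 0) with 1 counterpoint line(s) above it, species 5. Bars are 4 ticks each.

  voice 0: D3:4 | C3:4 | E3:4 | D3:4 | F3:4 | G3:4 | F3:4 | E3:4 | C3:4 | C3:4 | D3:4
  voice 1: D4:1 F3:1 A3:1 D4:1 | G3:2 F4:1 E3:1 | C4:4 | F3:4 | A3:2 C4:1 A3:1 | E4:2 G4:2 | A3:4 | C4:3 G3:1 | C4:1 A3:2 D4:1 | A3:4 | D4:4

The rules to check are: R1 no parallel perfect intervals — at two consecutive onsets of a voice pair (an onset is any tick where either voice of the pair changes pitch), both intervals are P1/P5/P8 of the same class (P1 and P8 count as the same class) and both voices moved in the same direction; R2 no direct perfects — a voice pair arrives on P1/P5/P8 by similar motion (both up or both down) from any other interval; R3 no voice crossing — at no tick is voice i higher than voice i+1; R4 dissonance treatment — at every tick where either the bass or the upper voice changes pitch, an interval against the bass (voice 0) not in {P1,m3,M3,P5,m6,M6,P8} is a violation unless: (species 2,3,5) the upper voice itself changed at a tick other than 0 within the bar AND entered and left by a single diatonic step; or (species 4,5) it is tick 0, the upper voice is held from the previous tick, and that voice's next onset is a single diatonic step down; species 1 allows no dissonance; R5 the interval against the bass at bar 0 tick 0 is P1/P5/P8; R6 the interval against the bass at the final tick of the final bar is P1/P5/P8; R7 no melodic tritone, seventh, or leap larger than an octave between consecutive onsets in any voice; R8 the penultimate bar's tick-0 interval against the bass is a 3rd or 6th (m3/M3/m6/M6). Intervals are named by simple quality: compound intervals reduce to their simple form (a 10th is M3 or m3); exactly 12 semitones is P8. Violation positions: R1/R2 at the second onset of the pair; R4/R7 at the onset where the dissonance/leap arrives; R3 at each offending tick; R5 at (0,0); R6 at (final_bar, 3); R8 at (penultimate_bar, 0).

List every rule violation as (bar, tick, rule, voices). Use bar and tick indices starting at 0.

bar 0: v0=D3 v1=D4 downbeat P8
bar 1: v0=C3 v1=G3 downbeat P5
bar 2: v0=E3 v1=C4 downbeat m6
bar 3: v0=D3 v1=F3 downbeat m3
bar 4: v0=F3 v1=A3 downbeat M3
bar 5: v0=G3 v1=E4 downbeat M6
bar 6: v0=F3 v1=A3 downbeat M3
bar 7: v0=E3 v1=C4 downbeat m6
bar 8: v0=C3 v1=C4 downbeat P8
bar 9: v0=C3 v1=A3 downbeat M6
bar 10: v0=D3 v1=D4 downbeat P8
  -> R2 @ bar 1 tick 0 v(0, 1): D3/D4 P8 -> C3/G3 P5 similar
  -> R4 @ bar 1 tick 2 v(0, 1): C3/F4 P4 untreated
  -> R7 @ bar 1 tick 2 v(1,): G3->F4 leap 10st
  -> R7 @ bar 1 tick 3 v(1,): F4->E3 leap 13st
  -> R7 @ bar 6 tick 0 v(1,): G4->A3 leap 10st
  -> R4 @ bar 8 tick 3 v(0, 1): C3/D4 M2 untreated
  -> R2 @ bar 10 tick 0 v(0, 1): C3/A3 M6 -> D3/D4 P8 similar

(1, 0, R2, (0, 1))
(1, 2, R4, (0, 1))
(1, 2, R7, (1,))
(1, 3, R7, (1,))
(6, 0, R7, (1,))
(8, 3, R4, (0, 1))
(10, 0, R2, (0, 1))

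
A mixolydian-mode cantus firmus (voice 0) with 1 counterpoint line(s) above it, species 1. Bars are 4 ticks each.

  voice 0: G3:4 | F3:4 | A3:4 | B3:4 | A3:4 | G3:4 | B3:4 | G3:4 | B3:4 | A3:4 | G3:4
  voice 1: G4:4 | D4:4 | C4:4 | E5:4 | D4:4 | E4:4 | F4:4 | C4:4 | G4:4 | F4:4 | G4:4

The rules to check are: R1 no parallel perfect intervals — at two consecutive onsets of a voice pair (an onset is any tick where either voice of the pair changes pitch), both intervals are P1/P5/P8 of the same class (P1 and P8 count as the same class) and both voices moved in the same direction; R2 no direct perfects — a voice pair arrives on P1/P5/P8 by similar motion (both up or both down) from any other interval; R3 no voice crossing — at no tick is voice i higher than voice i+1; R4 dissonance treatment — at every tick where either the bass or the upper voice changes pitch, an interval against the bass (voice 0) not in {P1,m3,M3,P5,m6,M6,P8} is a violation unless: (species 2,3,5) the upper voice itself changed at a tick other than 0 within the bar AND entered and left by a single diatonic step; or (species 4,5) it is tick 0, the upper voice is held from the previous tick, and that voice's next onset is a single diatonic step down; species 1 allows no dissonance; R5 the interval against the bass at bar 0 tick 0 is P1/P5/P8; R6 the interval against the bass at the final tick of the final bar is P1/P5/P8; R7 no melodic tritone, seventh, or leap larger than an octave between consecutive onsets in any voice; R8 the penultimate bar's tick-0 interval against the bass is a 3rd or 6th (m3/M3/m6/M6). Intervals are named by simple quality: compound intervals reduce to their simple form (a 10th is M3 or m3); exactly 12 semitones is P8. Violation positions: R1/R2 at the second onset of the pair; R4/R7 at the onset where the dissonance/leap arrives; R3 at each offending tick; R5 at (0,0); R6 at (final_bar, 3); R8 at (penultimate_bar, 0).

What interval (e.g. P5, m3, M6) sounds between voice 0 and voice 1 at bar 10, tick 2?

voice 0=G3 voice 1=G4 -> P8

P8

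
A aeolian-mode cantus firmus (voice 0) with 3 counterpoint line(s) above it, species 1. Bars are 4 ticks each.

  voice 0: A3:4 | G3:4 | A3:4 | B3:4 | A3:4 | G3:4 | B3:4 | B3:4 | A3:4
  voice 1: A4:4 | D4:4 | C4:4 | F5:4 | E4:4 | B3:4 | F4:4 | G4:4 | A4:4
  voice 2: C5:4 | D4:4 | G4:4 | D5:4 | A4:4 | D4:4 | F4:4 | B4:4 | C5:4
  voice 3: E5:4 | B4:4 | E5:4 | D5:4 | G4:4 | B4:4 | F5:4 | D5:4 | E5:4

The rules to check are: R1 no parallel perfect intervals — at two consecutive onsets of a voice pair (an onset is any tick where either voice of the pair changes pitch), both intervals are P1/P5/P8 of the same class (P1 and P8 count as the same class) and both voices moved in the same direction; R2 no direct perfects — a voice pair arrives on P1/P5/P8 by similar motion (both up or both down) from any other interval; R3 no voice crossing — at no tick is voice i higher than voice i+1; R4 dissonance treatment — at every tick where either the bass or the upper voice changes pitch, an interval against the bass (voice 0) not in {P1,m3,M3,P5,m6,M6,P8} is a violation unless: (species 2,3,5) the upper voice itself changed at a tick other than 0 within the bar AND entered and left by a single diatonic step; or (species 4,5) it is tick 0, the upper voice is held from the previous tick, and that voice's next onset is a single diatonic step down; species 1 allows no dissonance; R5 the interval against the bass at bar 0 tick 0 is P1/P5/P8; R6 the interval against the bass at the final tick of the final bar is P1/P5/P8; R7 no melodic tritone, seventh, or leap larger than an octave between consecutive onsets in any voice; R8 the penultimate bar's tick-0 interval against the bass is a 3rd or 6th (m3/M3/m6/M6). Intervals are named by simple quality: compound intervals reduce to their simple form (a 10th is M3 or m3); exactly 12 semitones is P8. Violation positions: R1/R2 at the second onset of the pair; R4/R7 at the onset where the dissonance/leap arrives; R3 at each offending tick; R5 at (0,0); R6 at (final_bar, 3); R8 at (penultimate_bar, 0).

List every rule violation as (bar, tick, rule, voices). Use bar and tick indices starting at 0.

bar 0: v0=A3 v1=A4 v2=C5 v3=E5 downbeat P5
bar 1: v0=G3 v1=D4 v2=D4 v3=B4 downbeat M3
bar 2: v0=A3 v1=C4 v2=G4 v3=E5 downbeat P5
bar 3: v0=B3 v1=F5 v2=D5 v3=D5 downbeat m3
bar 4: v0=A3 v1=E4 v2=A4 v3=G4 downbeat m7
bar 5: v0=G3 v1=B3 v2=D4 v3=B4 downbeat M3
bar 6: v0=B3 v1=F4 v2=F4 v3=F5 downbeat TT
bar 7: v0=B3 v1=G4 v2=B4 v3=D5 downbeat m3
bar 8: v0=A3 v1=A4 v2=C5 v3=E5 downbeat P5
  -> R5 @ bar 0 tick 0 v(0, 2): opens on m3
  -> R2 @ bar 1 tick 0 v(0, 1): A3/A4 P8 -> G3/D4 P5 similar
  -> R2 @ bar 1 tick 0 v(0, 2): A3/C5 m3 -> G3/D4 P5 similar
  -> R2 @ bar 1 tick 0 v(1, 2): A4/C5 m3 -> D4/D4 P1 similar
  -> R7 @ bar 1 tick 0 v(2,): C5->D4 leap 10st
  -> R2 @ bar 2 tick 0 v(0, 3): G3/B4 M3 -> A3/E5 P5 similar
  -> R4 @ bar 2 tick 0 v(0, 2): A3/G4 m7 untreated
  -> R3 @ bar 3 tick 0 v(1, 2): F5 above D5
  -> R4 @ bar 3 tick 0 v(0, 1): B3/F5 TT untreated
  -> R7 @ bar 3 tick 0 v(1,): C4->F5 leap 17st
  -> R3 @ bar 3 tick 1 v(1, 2): F5 above D5
  -> R3 @ bar 3 tick 2 v(1, 2): F5 above D5
  -> R3 @ bar 3 tick 3 v(1, 2): F5 above D5
  -> R2 @ bar 4 tick 0 v(0, 1): B3/F5 TT -> A3/E4 P5 similar
  -> R2 @ bar 4 tick 0 v(0, 2): B3/D5 m3 -> A3/A4 P8 similar
  -> R3 @ bar 4 tick 0 v(2, 3): A4 above G4
  -> R4 @ bar 4 tick 0 v(0, 3): A3/G4 m7 untreated
  -> R7 @ bar 4 tick 0 v(1,): F5->E4 leap 13st
  -> R3 @ bar 4 tick 1 v(2, 3): A4 above G4
  -> R3 @ bar 4 tick 2 v(2, 3): A4 above G4
  -> R3 @ bar 4 tick 3 v(2, 3): A4 above G4
  -> R2 @ bar 5 tick 0 v(0, 2): A3/A4 P8 -> G3/D4 P5 similar
  -> R1 @ bar 6 tick 0 v(1, 3): B3/B4 P8 -> F4/F5 P8 similar
  -> R2 @ bar 6 tick 0 v(1, 2): B3/D4 m3 -> F4/F4 P1 similar
  -> R2 @ bar 6 tick 0 v(2, 3): D4/B4 M6 -> F4/F5 P8 similar
  -> R4 @ bar 6 tick 0 v(0, 1): B3/F4 TT untreated
  -> R4 @ bar 6 tick 0 v(0, 2): B3/F4 TT untreated
  -> R4 @ bar 6 tick 0 v(0, 3): B3/F5 TT untreated
  -> R7 @ bar 6 tick 0 v(1,): B3->F4 leap 6st
  -> R7 @ bar 6 tick 0 v(3,): B4->F5 leap 6st
  -> R7 @ bar 7 tick 0 v(2,): F4->B4 leap 6st
  -> R8 @ bar 7 tick 0 v(0, 2): penult P8 not 3rd/6th
  -> R1 @ bar 8 tick 0 v(1, 3): G4/D5 P5 -> A4/E5 P5 similar
  -> R6 @ bar 8 tick 3 v(0, 2): closes on m3

(0, 0, R5, (0, 2))
(1, 0, R2, (0, 1))
(1, 0, R2, (0, 2))
(1, 0, R2, (1, 2))
(1, 0, R7, (2,))
(2, 0, R2, (0, 3))
(2, 0, R4, (0, 2))
(3, 0, R3, (1, 2))
(3, 0, R4, (0, 1))
(3, 0, R7, (1,))
(3, 1, R3, (1, 2))
(3, 2, R3, (1, 2))
(3, 3, R3, (1, 2))
(4, 0, R2, (0, 1))
(4, 0, R2, (0, 2))
(4, 0, R3, (2, 3))
(4, 0, R4, (0, 3))
(4, 0, R7, (1,))
(4, 1, R3, (2, 3))
(4, 2, R3, (2, 3))
(4, 3, R3, (2, 3))
(5, 0, R2, (0, 2))
(6, 0, R1, (1, 3))
(6, 0, R2, (1, 2))
(6, 0, R2, (2, 3))
(6, 0, R4, (0, 1))
(6, 0, R4, (0, 2))
(6, 0, R4, (0, 3))
(6, 0, R7, (1,))
(6, 0, R7, (3,))
(7, 0, R7, (2,))
(7, 0, R8, (0, 2))
(8, 0, R1, (1, 3))
(8, 3, R6, (0, 2))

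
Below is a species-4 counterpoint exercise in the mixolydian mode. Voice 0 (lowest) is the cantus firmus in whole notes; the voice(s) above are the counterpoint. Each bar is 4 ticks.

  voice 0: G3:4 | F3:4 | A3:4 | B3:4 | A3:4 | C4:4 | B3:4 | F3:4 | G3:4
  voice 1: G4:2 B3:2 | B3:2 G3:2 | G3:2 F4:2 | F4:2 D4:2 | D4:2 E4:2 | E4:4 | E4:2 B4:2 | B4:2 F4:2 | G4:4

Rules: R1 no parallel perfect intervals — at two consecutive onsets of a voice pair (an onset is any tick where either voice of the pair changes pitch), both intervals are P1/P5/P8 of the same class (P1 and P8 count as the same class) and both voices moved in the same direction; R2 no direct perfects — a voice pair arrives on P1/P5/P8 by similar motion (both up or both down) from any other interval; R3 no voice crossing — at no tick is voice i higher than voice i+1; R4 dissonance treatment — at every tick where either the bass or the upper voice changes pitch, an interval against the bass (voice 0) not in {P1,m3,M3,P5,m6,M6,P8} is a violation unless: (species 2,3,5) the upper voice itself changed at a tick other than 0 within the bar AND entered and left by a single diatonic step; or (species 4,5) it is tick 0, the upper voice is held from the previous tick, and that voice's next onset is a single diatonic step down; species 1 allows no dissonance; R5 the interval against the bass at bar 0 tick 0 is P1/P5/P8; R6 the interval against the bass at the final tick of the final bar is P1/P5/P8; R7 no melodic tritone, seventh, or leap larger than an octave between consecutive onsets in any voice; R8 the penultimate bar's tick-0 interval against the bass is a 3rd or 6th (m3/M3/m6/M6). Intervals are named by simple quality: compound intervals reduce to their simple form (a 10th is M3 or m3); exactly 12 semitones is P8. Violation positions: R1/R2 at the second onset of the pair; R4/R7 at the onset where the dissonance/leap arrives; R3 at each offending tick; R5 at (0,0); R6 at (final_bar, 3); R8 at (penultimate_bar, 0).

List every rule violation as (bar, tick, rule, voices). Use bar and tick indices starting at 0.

bar 0: v0=G3 v1=G4 downbeat P8
bar 1: v0=F3 v1=B3 downbeat TT
bar 2: v0=A3 v1=G3 downbeat M2
bar 3: v0=B3 v1=F4 downbeat TT
bar 4: v0=A3 v1=D4 downbeat P4
bar 5: v0=C4 v1=E4 downbeat M3
bar 6: v0=B3 v1=E4 downbeat P4
bar 7: v0=F3 v1=B4 downbeat TT
bar 8: v0=G3 v1=G4 downbeat P8
  -> R4 @ bar 1 tick 0 v(0, 1): F3/B3 TT untreated
  -> R4 @ bar 1 tick 2 v(0, 1): F3/G3 M2 untreated
  -> R3 @ bar 2 tick 0 v(0, 1): A3 above G3
  -> R4 @ bar 2 tick 0 v(0, 1): A3/G3 M2 untreated
  -> R3 @ bar 2 tick 1 v(0, 1): A3 above G3
  -> R7 @ bar 2 tick 2 v(1,): G3->F4 leap 10st
  -> R4 @ bar 3 tick 0 v(0, 1): B3/F4 TT untreated
  -> R4 @ bar 4 tick 0 v(0, 1): A3/D4 P4 untreated
  -> R4 @ bar 6 tick 0 v(0, 1): B3/E4 P4 untreated
  -> R4 @ bar 7 tick 0 v(0, 1): F3/B4 TT untreated
  -> R7 @ bar 7 tick 0 v(0,): B3->F3 leap 6st
  -> R8 @ bar 7 tick 0 v(0, 1): penult TT not 3rd/6th
  -> R7 @ bar 7 tick 2 v(1,): B4->F4 leap 6st
  -> R1 @ bar 8 tick 0 v(0, 1): F3/F4 P8 -> G3/G4 P8 similar

(1, 0, R4, (0, 1))
(1, 2, R4, (0, 1))
(2, 0, R3, (0, 1))
(2, 0, R4, (0, 1))
(2, 1, R3, (0, 1))
(2, 2, R7, (1,))
(3, 0, R4, (0, 1))
(4, 0, R4, (0, 1))
(6, 0, R4, (0, 1))
(7, 0, R4, (0, 1))
(7, 0, R7, (0,))
(7, 0, R8, (0, 1))
(7, 2, R7, (1,))
(8, 0, R1, (0, 1))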